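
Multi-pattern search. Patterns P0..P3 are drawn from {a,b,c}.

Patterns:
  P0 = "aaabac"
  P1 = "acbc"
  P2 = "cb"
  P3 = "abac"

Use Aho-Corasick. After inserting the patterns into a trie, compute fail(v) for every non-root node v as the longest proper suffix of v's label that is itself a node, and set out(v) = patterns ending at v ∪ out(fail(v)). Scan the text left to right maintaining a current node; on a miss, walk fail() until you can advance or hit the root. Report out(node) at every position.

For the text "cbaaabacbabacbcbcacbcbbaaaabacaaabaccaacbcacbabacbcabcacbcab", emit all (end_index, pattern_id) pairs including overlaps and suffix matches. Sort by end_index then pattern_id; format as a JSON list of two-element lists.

Construct AC machine:
Trie (insert patterns):
  n0 'ε': a→1 c→10
  n1 'a': a→2 b→12 c→7
  n2 'aa': a→3
  n3 'aaa': b→4
  n4 'aaab': a→5
  n5 'aaaba': c→6
  n6 'aaabac': ·  ←P0
  n7 'ac': b→8
  n8 'acb': c→9
  n9 'acbc': ·  ←P1
  n10 'c': b→11
  n11 'cb': ·  ←P2
  n12 'ab': a→13
  n13 'aba': c→14
  n14 'abac': ·  ←P3

BFS fail/out derivation:
  fail(1) 'a': from fail(0)=0 chase 'a': 0 ⇒ 0;  out=∅∪out(0)=∅
  fail(10) 'c': from fail(0)=0 chase 'c': 0 ⇒ 0;  out=∅∪out(0)=∅
  fail(2) 'aa': from fail(1)=0 chase 'a': 0 ⇒ 1;  out=∅∪out(1)=∅
  fail(7) 'ac': from fail(1)=0 chase 'c': 0 ⇒ 10;  out=∅∪out(10)=∅
  fail(11) 'cb': from fail(10)=0 chase 'b': 0 ⇒ 0;  out={2}∪out(0)={2}
  fail(12) 'ab': from fail(1)=0 chase 'b': 0 ⇒ 0;  out=∅∪out(0)=∅
  fail(3) 'aaa': from fail(2)=1 chase 'a': 1 ⇒ 2;  out=∅∪out(2)=∅
  fail(8) 'acb': from fail(7)=10 chase 'b': 10 ⇒ 11;  out=∅∪out(11)={2}
  fail(13) 'aba': from fail(12)=0 chase 'a': 0 ⇒ 1;  out=∅∪out(1)=∅
  fail(4) 'aaab': from fail(3)=2 chase 'b': 2→1 ⇒ 12;  out=∅∪out(12)=∅
  fail(9) 'acbc': from fail(8)=11 chase 'c': 11→0 ⇒ 10;  out={1}∪out(10)={1}
  fail(14) 'abac': from fail(13)=1 chase 'c': 1 ⇒ 7;  out={3}∪out(7)={3}
  fail(5) 'aaaba': from fail(4)=12 chase 'a': 12 ⇒ 13;  out=∅∪out(13)=∅
  fail(6) 'aaabac': from fail(5)=13 chase 'c': 13 ⇒ 14;  out={0}∪out(14)={0,3}

Run:
i=0 'c': node 0→10
i=1 'b': node 10→11  ** P2@[0:1]
i=2 'a': node 11→1 (via fail)
i=3 'a': node 1→2
i=4 'a': node 2→3
i=5 'b': node 3→4
i=6 'a': node 4→5
i=7 'c': node 5→6  ** P0@[2:7],P3@[4:7]
i=8 'b': node 6→8 (via fail)  ** P2@[7:8]
i=9 'a': node 8→1 (via fail)
i=10 'b': node 1→12
i=11 'a': node 12→13
i=12 'c': node 13→14  ** P3@[9:12]
i=13 'b': node 14→8 (via fail)  ** P2@[12:13]
i=14 'c': node 8→9  ** P1@[11:14]
i=15 'b': node 9→11 (via fail)  ** P2@[14:15]
i=16 'c': node 11→10 (via fail)
i=17 'a': node 10→1 (via fail)
i=18 'c': node 1→7
i=19 'b': node 7→8  ** P2@[18:19]
i=20 'c': node 8→9  ** P1@[17:20]
i=21 'b': node 9→11 (via fail)  ** P2@[20:21]
i=22 'b': node 11→0 (via fail)
i=23 'a': node 0→1
i=24 'a': node 1→2
i=25 'a': node 2→3
i=26 'a': node 3→3 (via fail)
i=27 'b': node 3→4
i=28 'a': node 4→5
i=29 'c': node 5→6  ** P0@[24:29],P3@[26:29]
i=30 'a': node 6→1 (via fail)
i=31 'a': node 1→2
i=32 'a': node 2→3
i=33 'b': node 3→4
i=34 'a': node 4→5
i=35 'c': node 5→6  ** P0@[30:35],P3@[32:35]
i=36 'c': node 6→10 (via fail)
i=37 'a': node 10→1 (via fail)
i=38 'a': node 1→2
i=39 'c': node 2→7 (via fail)
i=40 'b': node 7→8  ** P2@[39:40]
i=41 'c': node 8→9  ** P1@[38:41]
i=42 'a': node 9→1 (via fail)
i=43 'c': node 1→7
i=44 'b': node 7→8  ** P2@[43:44]
i=45 'a': node 8→1 (via fail)
i=46 'b': node 1→12
i=47 'a': node 12→13
i=48 'c': node 13→14  ** P3@[45:48]
i=49 'b': node 14→8 (via fail)  ** P2@[48:49]
i=50 'c': node 8→9  ** P1@[47:50]
i=51 'a': node 9→1 (via fail)
i=52 'b': node 1→12
i=53 'c': node 12→10 (via fail)
i=54 'a': node 10→1 (via fail)
i=55 'c': node 1→7
i=56 'b': node 7→8  ** P2@[55:56]
i=57 'c': node 8→9  ** P1@[54:57]
i=58 'a': node 9→1 (via fail)
i=59 'b': node 1→12

All matches (sorted): [[1,2],[7,0],[7,3],[8,2],[12,3],[13,2],[14,1],[15,2],[19,2],[20,1],[21,2],[29,0],[29,3],[35,0],[35,3],[40,2],[41,1],[44,2],[48,3],[49,2],[50,1],[56,2],[57,1]]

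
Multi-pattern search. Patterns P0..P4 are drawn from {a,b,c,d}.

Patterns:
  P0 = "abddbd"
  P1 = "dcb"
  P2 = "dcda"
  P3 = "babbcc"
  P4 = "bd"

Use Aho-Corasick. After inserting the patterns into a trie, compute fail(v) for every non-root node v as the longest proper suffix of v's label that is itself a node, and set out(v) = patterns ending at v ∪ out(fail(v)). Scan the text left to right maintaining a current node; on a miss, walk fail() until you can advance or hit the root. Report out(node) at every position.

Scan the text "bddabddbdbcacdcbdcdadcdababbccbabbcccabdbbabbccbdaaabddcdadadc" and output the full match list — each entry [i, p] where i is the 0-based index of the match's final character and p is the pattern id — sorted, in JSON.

Construct AC machine:
Trie nodes:
  0='ε' goto a→1 b→12 d→7
  1='a' goto b→2
  2='ab' goto d→3
  3='abd' goto d→4
  4='abdd' goto b→5
  5='abddb' goto d→6
  6='abddbd' goto ·  ←P0
  7='d' goto c→8
  8='dc' goto b→9 d→10
  9='dcb' goto ·  ←P1
  10='dcd' goto a→11
  11='dcda' goto ·  ←P2
  12='b' goto a→13 d→18
  13='ba' goto b→14
  14='bab' goto b→15
  15='babb' goto c→16
  16='babbc' goto c→17
  17='babbcc' goto ·  ←P3
  18='bd' goto ·  ←P4

Failure links (BFS by depth):
  fail(1) 'a': from fail(0)=0 chase 'a': 0 ⇒ 0;  out=∅∪out(0)=∅
  fail(7) 'd': from fail(0)=0 chase 'd': 0 ⇒ 0;  out=∅∪out(0)=∅
  fail(12) 'b': from fail(0)=0 chase 'b': 0 ⇒ 0;  out=∅∪out(0)=∅
  fail(2) 'ab': from fail(1)=0 chase 'b': 0 ⇒ 12;  out=∅∪out(12)=∅
  fail(8) 'dc': from fail(7)=0 chase 'c': 0 ⇒ 0;  out=∅∪out(0)=∅
  fail(13) 'ba': from fail(12)=0 chase 'a': 0 ⇒ 1;  out=∅∪out(1)=∅
  fail(18) 'bd': from fail(12)=0 chase 'd': 0 ⇒ 7;  out={4}∪out(7)={4}
  fail(3) 'abd': from fail(2)=12 chase 'd': 12 ⇒ 18;  out=∅∪out(18)={4}
  fail(9) 'dcb': from fail(8)=0 chase 'b': 0 ⇒ 12;  out={1}∪out(12)={1}
  fail(10) 'dcd': from fail(8)=0 chase 'd': 0 ⇒ 7;  out=∅∪out(7)=∅
  fail(14) 'bab': from fail(13)=1 chase 'b': 1 ⇒ 2;  out=∅∪out(2)=∅
  fail(4) 'abdd': from fail(3)=18 chase 'd': 18→7→0 ⇒ 7;  out=∅∪out(7)=∅
  fail(11) 'dcda': from fail(10)=7 chase 'a': 7→0 ⇒ 1;  out={2}∪out(1)={2}
  fail(15) 'babb': from fail(14)=2 chase 'b': 2→12→0 ⇒ 12;  out=∅∪out(12)=∅
  fail(5) 'abddb': from fail(4)=7 chase 'b': 7→0 ⇒ 12;  out=∅∪out(12)=∅
  fail(16) 'babbc': from fail(15)=12 chase 'c': 12→0 ⇒ 0;  out=∅∪out(0)=∅
  fail(6) 'abddbd': from fail(5)=12 chase 'd': 12 ⇒ 18;  out={0}∪out(18)={0,4}
  fail(17) 'babbcc': from fail(16)=0 chase 'c': 0 ⇒ 0;  out={3}∪out(0)={3}

Scan:
i=0 'b': node 0→12
i=1 'd': node 12→18  emit P4@[0:1]
i=2 'd': node 18→7 ·f
i=3 'a': node 7→1 ·f
i=4 'b': node 1→2
i=5 'd': node 2→3  emit P4@[4:5]
i=6 'd': node 3→4
i=7 'b': node 4→5
i=8 'd': node 5→6  emit P0@[3:8],P4@[7:8]
i=9 'b': node 6→12 ·f
i=10 'c': node 12→0 ·f
i=11 'a': node 0→1
i=12 'c': node 1→0 ·f
i=13 'd': node 0→7
i=14 'c': node 7→8
i=15 'b': node 8→9  emit P1@[13:15]
i=16 'd': node 9→18 ·f  emit P4@[15:16]
i=17 'c': node 18→8 ·f
i=18 'd': node 8→10
i=19 'a': node 10→11  emit P2@[16:19]
i=20 'd': node 11→7 ·f
i=21 'c': node 7→8
i=22 'd': node 8→10
i=23 'a': node 10→11  emit P2@[20:23]
i=24 'b': node 11→2 ·f
i=25 'a': node 2→13 ·f
i=26 'b': node 13→14
i=27 'b': node 14→15
i=28 'c': node 15→16
i=29 'c': node 16→17  emit P3@[24:29]
i=30 'b': node 17→12 ·f
i=31 'a': node 12→13
i=32 'b': node 13→14
i=33 'b': node 14→15
i=34 'c': node 15→16
i=35 'c': node 16→17  emit P3@[30:35]
i=36 'c': node 17→0 ·f
i=37 'a': node 0→1
i=38 'b': node 1→2
i=39 'd': node 2→3  emit P4@[38:39]
i=40 'b': node 3→12 ·f
i=41 'b': node 12→12 ·f
i=42 'a': node 12→13
i=43 'b': node 13→14
i=44 'b': node 14→15
i=45 'c': node 15→16
i=46 'c': node 16→17  emit P3@[41:46]
i=47 'b': node 17→12 ·f
i=48 'd': node 12→18  emit P4@[47:48]
i=49 'a': node 18→1 ·f
i=50 'a': node 1→1 ·f
i=51 'a': node 1→1 ·f
i=52 'b': node 1→2
i=53 'd': node 2→3  emit P4@[52:53]
i=54 'd': node 3→4
i=55 'c': node 4→8 ·f
i=56 'd': node 8→10
i=57 'a': node 10→11  emit P2@[54:57]
i=58 'd': node 11→7 ·f
i=59 'a': node 7→1 ·f
i=60 'd': node 1→7 ·f
i=61 'c': node 7→8

Matches: [[1,4],[5,4],[8,0],[8,4],[15,1],[16,4],[19,2],[23,2],[29,3],[35,3],[39,4],[46,3],[48,4],[53,4],[57,2]]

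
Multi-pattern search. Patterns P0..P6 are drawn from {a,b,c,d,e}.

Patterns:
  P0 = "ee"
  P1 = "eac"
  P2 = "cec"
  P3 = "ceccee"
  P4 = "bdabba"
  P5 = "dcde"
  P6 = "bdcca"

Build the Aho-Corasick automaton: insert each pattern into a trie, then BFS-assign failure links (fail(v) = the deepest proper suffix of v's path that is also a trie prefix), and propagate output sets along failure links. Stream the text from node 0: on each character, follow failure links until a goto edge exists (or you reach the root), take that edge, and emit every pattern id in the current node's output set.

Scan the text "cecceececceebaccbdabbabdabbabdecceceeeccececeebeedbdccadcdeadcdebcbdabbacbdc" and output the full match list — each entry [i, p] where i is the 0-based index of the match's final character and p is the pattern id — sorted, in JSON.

Construct AC machine:
Trie (insert patterns):
  n0 'ε': b→11 c→5 d→17 e→1
  n1 'e': a→3 e→2
  n2 'ee': ·  ←P0
  n3 'ea': c→4
  n4 'eac': ·  ←P1
  n5 'c': e→6
  n6 'ce': c→7
  n7 'cec': c→8  ←P2
  n8 'cecc': e→9
  n9 'cecce': e→10
  n10 'ceccee': ·  ←P3
  n11 'b': d→12
  n12 'bd': a→13 c→21
  n13 'bda': b→14
  n14 'bdab': b→15
  n15 'bdabb': a→16
  n16 'bdabba': ·  ←P4
  n17 'd': c→18
  n18 'dc': d→19
  n19 'dcd': e→20
  n20 'dcde': ·  ←P5
  n21 'bdc': c→22
  n22 'bdcc': a→23
  n23 'bdcca': ·  ←P6

BFS fail/out derivation:
  n1('e'): parent n0 fail=0; on 'e' 0 → fail=0;  out ∅∪∅=∅
  n5('c'): parent n0 fail=0; on 'c' 0 → fail=0;  out ∅∪∅=∅
  n11('b'): parent n0 fail=0; on 'b' 0 → fail=0;  out ∅∪∅=∅
  n17('d'): parent n0 fail=0; on 'd' 0 → fail=0;  out ∅∪∅=∅
  n2('ee'): parent n1 fail=0; on 'e' 0 → fail=1;  out {0}∪∅={0}
  n3('ea'): parent n1 fail=0; on 'a' 0 → fail=0;  out ∅∪∅=∅
  n6('ce'): parent n5 fail=0; on 'e' 0 → fail=1;  out ∅∪∅=∅
  n12('bd'): parent n11 fail=0; on 'd' 0 → fail=17;  out ∅∪∅=∅
  n18('dc'): parent n17 fail=0; on 'c' 0 → fail=5;  out ∅∪∅=∅
  n4('eac'): parent n3 fail=0; on 'c' 0 → fail=5;  out {1}∪∅={1}
  n7('cec'): parent n6 fail=1; on 'c' 1→0 → fail=5;  out {2}∪∅={2}
  n13('bda'): parent n12 fail=17; on 'a' 17→0 → fail=0;  out ∅∪∅=∅
  n19('dcd'): parent n18 fail=5; on 'd' 5→0 → fail=17;  out ∅∪∅=∅
  n21('bdc'): parent n12 fail=17; on 'c' 17 → fail=18;  out ∅∪∅=∅
  n8('cecc'): parent n7 fail=5; on 'c' 5→0 → fail=5;  out ∅∪∅=∅
  n14('bdab'): parent n13 fail=0; on 'b' 0 → fail=11;  out ∅∪∅=∅
  n20('dcde'): parent n19 fail=17; on 'e' 17→0 → fail=1;  out {5}∪∅={5}
  n22('bdcc'): parent n21 fail=18; on 'c' 18→5→0 → fail=5;  out ∅∪∅=∅
  n9('cecce'): parent n8 fail=5; on 'e' 5 → fail=6;  out ∅∪∅=∅
  n15('bdabb'): parent n14 fail=11; on 'b' 11→0 → fail=11;  out ∅∪∅=∅
  n23('bdcca'): parent n22 fail=5; on 'a' 5→0 → fail=0;  out {6}∪∅={6}
  n10('ceccee'): parent n9 fail=6; on 'e' 6→1 → fail=2;  out {3}∪{0}={0,3}
  n16('bdabba'): parent n15 fail=11; on 'a' 11→0 → fail=0;  out {4}∪∅={4}

Scan:
i=0 'c': node 0→5
i=1 'e': node 5→6
i=2 'c': node 6→7  ** P2@[0:2]
i=3 'c': node 7→8
i=4 'e': node 8→9
i=5 'e': node 9→10  ** P0@[4:5],P3@[0:5]
i=6 'c': node 10→5 ·f
i=7 'e': node 5→6
i=8 'c': node 6→7  ** P2@[6:8]
i=9 'c': node 7→8
i=10 'e': node 8→9
i=11 'e': node 9→10  ** P0@[10:11],P3@[6:11]
i=12 'b': node 10→11 ·f
i=13 'a': node 11→0 ·f
i=14 'c': node 0→5
i=15 'c': node 5→5 ·f
i=16 'b': node 5→11 ·f
i=17 'd': node 11→12
i=18 'a': node 12→13
i=19 'b': node 13→14
i=20 'b': node 14→15
i=21 'a': node 15→16  ** P4@[16:21]
i=22 'b': node 16→11 ·f
i=23 'd': node 11→12
i=24 'a': node 12→13
i=25 'b': node 13→14
i=26 'b': node 14→15
i=27 'a': node 15→16  ** P4@[22:27]
i=28 'b': node 16→11 ·f
i=29 'd': node 11→12
i=30 'e': node 12→1 ·f
i=31 'c': node 1→5 ·f
i=32 'c': node 5→5 ·f
i=33 'e': node 5→6
i=34 'c': node 6→7  ** P2@[32:34]
i=35 'e': node 7→6 ·f
i=36 'e': node 6→2 ·f  ** P0@[35:36]
i=37 'e': node 2→2 ·f  ** P0@[36:37]
i=38 'c': node 2→5 ·f
i=39 'c': node 5→5 ·f
i=40 'e': node 5→6
i=41 'c': node 6→7  ** P2@[39:41]
i=42 'e': node 7→6 ·f
i=43 'c': node 6→7  ** P2@[41:43]
i=44 'e': node 7→6 ·f
i=45 'e': node 6→2 ·f  ** P0@[44:45]
i=46 'b': node 2→11 ·f
i=47 'e': node 11→1 ·f
i=48 'e': node 1→2  ** P0@[47:48]
i=49 'd': node 2→17 ·f
i=50 'b': node 17→11 ·f
i=51 'd': node 11→12
i=52 'c': node 12→21
i=53 'c': node 21→22
i=54 'a': node 22→23  ** P6@[50:54]
i=55 'd': node 23→17 ·f
i=56 'c': node 17→18
i=57 'd': node 18→19
i=58 'e': node 19→20  ** P5@[55:58]
i=59 'a': node 20→3 ·f
i=60 'd': node 3→17 ·f
i=61 'c': node 17→18
i=62 'd': node 18→19
i=63 'e': node 19→20  ** P5@[60:63]
i=64 'b': node 20→11 ·f
i=65 'c': node 11→5 ·f
i=66 'b': node 5→11 ·f
i=67 'd': node 11→12
i=68 'a': node 12→13
i=69 'b': node 13→14
i=70 'b': node 14→15
i=71 'a': node 15→16  ** P4@[66:71]
i=72 'c': node 16→5 ·f
i=73 'b': node 5→11 ·f
i=74 'd': node 11→12
i=75 'c': node 12→21

Matches: [[2,2],[5,0],[5,3],[8,2],[11,0],[11,3],[21,4],[27,4],[34,2],[36,0],[37,0],[41,2],[43,2],[45,0],[48,0],[54,6],[58,5],[63,5],[71,4]]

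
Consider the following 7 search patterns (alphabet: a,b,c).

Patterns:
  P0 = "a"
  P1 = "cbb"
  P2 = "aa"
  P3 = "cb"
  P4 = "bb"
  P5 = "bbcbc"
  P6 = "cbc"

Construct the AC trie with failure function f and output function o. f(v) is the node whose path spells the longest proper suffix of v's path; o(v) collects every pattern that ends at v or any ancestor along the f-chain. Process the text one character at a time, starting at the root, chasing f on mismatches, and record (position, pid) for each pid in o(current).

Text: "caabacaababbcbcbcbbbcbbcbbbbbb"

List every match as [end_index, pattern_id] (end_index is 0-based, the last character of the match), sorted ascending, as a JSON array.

Build automaton:
Trie (insert patterns):
  n0 'ε': a→1 b→6 c→2
  n1 'a': a→5  [P0 ends]
  n2 'c': b→3
  n3 'cb': b→4 c→11  [P3 ends]
  n4 'cbb': ·  [P1 ends]
  n5 'aa': ·  [P2 ends]
  n6 'b': b→7
  n7 'bb': c→8  [P4 ends]
  n8 'bbc': b→9
  n9 'bbcb': c→10
  n10 'bbcbc': ·  [P5 ends]
  n11 'cbc': ·  [P6 ends]

BFS fail/out derivation:
  fail(1) 'a': from fail(0)=0 chase 'a': 0 ⇒ 0;  out={0}∪out(0)={0}
  fail(2) 'c': from fail(0)=0 chase 'c': 0 ⇒ 0;  out=∅∪out(0)=∅
  fail(6) 'b': from fail(0)=0 chase 'b': 0 ⇒ 0;  out=∅∪out(0)=∅
  fail(3) 'cb': from fail(2)=0 chase 'b': 0 ⇒ 6;  out={3}∪out(6)={3}
  fail(5) 'aa': from fail(1)=0 chase 'a': 0 ⇒ 1;  out={2}∪out(1)={0,2}
  fail(7) 'bb': from fail(6)=0 chase 'b': 0 ⇒ 6;  out={4}∪out(6)={4}
  fail(4) 'cbb': from fail(3)=6 chase 'b': 6 ⇒ 7;  out={1}∪out(7)={1,4}
  fail(8) 'bbc': from fail(7)=6 chase 'c': 6→0 ⇒ 2;  out=∅∪out(2)=∅
  fail(11) 'cbc': from fail(3)=6 chase 'c': 6→0 ⇒ 2;  out={6}∪out(2)={6}
  fail(9) 'bbcb': from fail(8)=2 chase 'b': 2 ⇒ 3;  out=∅∪out(3)={3}
  fail(10) 'bbcbc': from fail(9)=3 chase 'c': 3 ⇒ 11;  out={5}∪out(11)={5,6}

Text stream:
i=0 'c': node 0→2
i=1 'a': node 2→1 ·f  → match P0@[1:1]
i=2 'a': node 1→5  → match P0@[2:2],P2@[1:2]
i=3 'b': node 5→6 ·f
i=4 'a': node 6→1 ·f  → match P0@[4:4]
i=5 'c': node 1→2 ·f
i=6 'a': node 2→1 ·f  → match P0@[6:6]
i=7 'a': node 1→5  → match P0@[7:7],P2@[6:7]
i=8 'b': node 5→6 ·f
i=9 'a': node 6→1 ·f  → match P0@[9:9]
i=10 'b': node 1→6 ·f
i=11 'b': node 6→7  → match P4@[10:11]
i=12 'c': node 7→8
i=13 'b': node 8→9  → match P3@[12:13]
i=14 'c': node 9→10  → match P5@[10:14],P6@[12:14]
i=15 'b': node 10→3 ·f  → match P3@[14:15]
i=16 'c': node 3→11  → match P6@[14:16]
i=17 'b': node 11→3 ·f  → match P3@[16:17]
i=18 'b': node 3→4  → match P1@[16:18],P4@[17:18]
i=19 'b': node 4→7 ·f  → match P4@[18:19]
i=20 'c': node 7→8
i=21 'b': node 8→9  → match P3@[20:21]
i=22 'b': node 9→4 ·f  → match P1@[20:22],P4@[21:22]
i=23 'c': node 4→8 ·f
i=24 'b': node 8→9  → match P3@[23:24]
i=25 'b': node 9→4 ·f  → match P1@[23:25],P4@[24:25]
i=26 'b': node 4→7 ·f  → match P4@[25:26]
i=27 'b': node 7→7 ·f  → match P4@[26:27]
i=28 'b': node 7→7 ·f  → match P4@[27:28]
i=29 'b': node 7→7 ·f  → match P4@[28:29]

All matches (sorted): [[1,0],[2,0],[2,2],[4,0],[6,0],[7,0],[7,2],[9,0],[11,4],[13,3],[14,5],[14,6],[15,3],[16,6],[17,3],[18,1],[18,4],[19,4],[21,3],[22,1],[22,4],[24,3],[25,1],[25,4],[26,4],[27,4],[28,4],[29,4]]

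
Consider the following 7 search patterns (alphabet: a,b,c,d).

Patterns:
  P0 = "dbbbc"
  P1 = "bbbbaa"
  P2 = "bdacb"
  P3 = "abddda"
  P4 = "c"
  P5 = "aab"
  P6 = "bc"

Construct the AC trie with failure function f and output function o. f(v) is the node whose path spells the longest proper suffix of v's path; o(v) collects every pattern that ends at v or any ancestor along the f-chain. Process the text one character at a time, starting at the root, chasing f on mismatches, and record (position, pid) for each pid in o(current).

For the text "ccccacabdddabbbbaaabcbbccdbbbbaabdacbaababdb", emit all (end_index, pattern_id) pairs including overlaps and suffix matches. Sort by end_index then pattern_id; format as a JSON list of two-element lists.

Build:
Trie nodes:
  n0 'ε': a→16 b→6 c→22 d→1
  n1 'd': b→2
  n2 'db': b→3
  n3 'dbb': b→4
  n4 'dbbb': c→5
  n5 'dbbbc': ·  [P0 ends]
  n6 'b': b→7 c→25 d→12
  n7 'bb': b→8
  n8 'bbb': b→9
  n9 'bbbb': a→10
  n10 'bbbba': a→11
  n11 'bbbbaa': ·  [P1 ends]
  n12 'bd': a→13
  n13 'bda': c→14
  n14 'bdac': b→15
  n15 'bdacb': ·  [P2 ends]
  n16 'a': a→23 b→17
  n17 'ab': d→18
  n18 'abd': d→19
  n19 'abdd': d→20
  n20 'abddd': a→21
  n21 'abddda': ·  [P3 ends]
  n22 'c': ·  [P4 ends]
  n23 'aa': b→24
  n24 'aab': ·  [P5 ends]
  n25 'bc': ·  [P6 ends]

BFS fail/out derivation:
  fail(1) 'd': from fail(0)=0 chase 'd': 0 ⇒ 0;  out=∅∪out(0)=∅
  fail(6) 'b': from fail(0)=0 chase 'b': 0 ⇒ 0;  out=∅∪out(0)=∅
  fail(16) 'a': from fail(0)=0 chase 'a': 0 ⇒ 0;  out=∅∪out(0)=∅
  fail(22) 'c': from fail(0)=0 chase 'c': 0 ⇒ 0;  out={4}∪out(0)={4}
  fail(2) 'db': from fail(1)=0 chase 'b': 0 ⇒ 6;  out=∅∪out(6)=∅
  fail(7) 'bb': from fail(6)=0 chase 'b': 0 ⇒ 6;  out=∅∪out(6)=∅
  fail(12) 'bd': from fail(6)=0 chase 'd': 0 ⇒ 1;  out=∅∪out(1)=∅
  fail(17) 'ab': from fail(16)=0 chase 'b': 0 ⇒ 6;  out=∅∪out(6)=∅
  fail(23) 'aa': from fail(16)=0 chase 'a': 0 ⇒ 16;  out=∅∪out(16)=∅
  fail(25) 'bc': from fail(6)=0 chase 'c': 0 ⇒ 22;  out={6}∪out(22)={4,6}
  fail(3) 'dbb': from fail(2)=6 chase 'b': 6 ⇒ 7;  out=∅∪out(7)=∅
  fail(8) 'bbb': from fail(7)=6 chase 'b': 6 ⇒ 7;  out=∅∪out(7)=∅
  fail(13) 'bda': from fail(12)=1 chase 'a': 1→0 ⇒ 16;  out=∅∪out(16)=∅
  fail(18) 'abd': from fail(17)=6 chase 'd': 6 ⇒ 12;  out=∅∪out(12)=∅
  fail(24) 'aab': from fail(23)=16 chase 'b': 16 ⇒ 17;  out={5}∪out(17)={5}
  fail(4) 'dbbb': from fail(3)=7 chase 'b': 7 ⇒ 8;  out=∅∪out(8)=∅
  fail(9) 'bbbb': from fail(8)=7 chase 'b': 7 ⇒ 8;  out=∅∪out(8)=∅
  fail(14) 'bdac': from fail(13)=16 chase 'c': 16→0 ⇒ 22;  out=∅∪out(22)={4}
  fail(19) 'abdd': from fail(18)=12 chase 'd': 12→1→0 ⇒ 1;  out=∅∪out(1)=∅
  fail(5) 'dbbbc': from fail(4)=8 chase 'c': 8→7→6 ⇒ 25;  out={0}∪out(25)={0,4,6}
  fail(10) 'bbbba': from fail(9)=8 chase 'a': 8→7→6→0 ⇒ 16;  out=∅∪out(16)=∅
  fail(15) 'bdacb': from fail(14)=22 chase 'b': 22→0 ⇒ 6;  out={2}∪out(6)={2}
  fail(20) 'abddd': from fail(19)=1 chase 'd': 1→0 ⇒ 1;  out=∅∪out(1)=∅
  fail(11) 'bbbbaa': from fail(10)=16 chase 'a': 16 ⇒ 23;  out={1}∪out(23)={1}
  fail(21) 'abddda': from fail(20)=1 chase 'a': 1→0 ⇒ 16;  out={3}∪out(16)={3}

Text stream:
[0] read 'c'  n0⇒n22  emit P4@[0:0]
[1] read 'c'  n22⇒n22 (fail-walked)  emit P4@[1:1]
[2] read 'c'  n22⇒n22 (fail-walked)  emit P4@[2:2]
[3] read 'c'  n22⇒n22 (fail-walked)  emit P4@[3:3]
[4] read 'a'  n22⇒n16 (fail-walked)
[5] read 'c'  n16⇒n22 (fail-walked)  emit P4@[5:5]
[6] read 'a'  n22⇒n16 (fail-walked)
[7] read 'b'  n16⇒n17
[8] read 'd'  n17⇒n18
[9] read 'd'  n18⇒n19
[10] read 'd'  n19⇒n20
[11] read 'a'  n20⇒n21  emit P3@[6:11]
[12] read 'b'  n21⇒n17 (fail-walked)
[13] read 'b'  n17⇒n7 (fail-walked)
[14] read 'b'  n7⇒n8
[15] read 'b'  n8⇒n9
[16] read 'a'  n9⇒n10
[17] read 'a'  n10⇒n11  emit P1@[12:17]
[18] read 'a'  n11⇒n23 (fail-walked)
[19] read 'b'  n23⇒n24  emit P5@[17:19]
[20] read 'c'  n24⇒n25 (fail-walked)  emit P4@[20:20],P6@[19:20]
[21] read 'b'  n25⇒n6 (fail-walked)
[22] read 'b'  n6⇒n7
[23] read 'c'  n7⇒n25 (fail-walked)  emit P4@[23:23],P6@[22:23]
[24] read 'c'  n25⇒n22 (fail-walked)  emit P4@[24:24]
[25] read 'd'  n22⇒n1 (fail-walked)
[26] read 'b'  n1⇒n2
[27] read 'b'  n2⇒n3
[28] read 'b'  n3⇒n4
[29] read 'b'  n4⇒n9 (fail-walked)
[30] read 'a'  n9⇒n10
[31] read 'a'  n10⇒n11  emit P1@[26:31]
[32] read 'b'  n11⇒n24 (fail-walked)  emit P5@[30:32]
[33] read 'd'  n24⇒n18 (fail-walked)
[34] read 'a'  n18⇒n13 (fail-walked)
[35] read 'c'  n13⇒n14  emit P4@[35:35]
[36] read 'b'  n14⇒n15  emit P2@[32:36]
[37] read 'a'  n15⇒n16 (fail-walked)
[38] read 'a'  n16⇒n23
[39] read 'b'  n23⇒n24  emit P5@[37:39]
[40] read 'a'  n24⇒n16 (fail-walked)
[41] read 'b'  n16⇒n17
[42] read 'd'  n17⇒n18
[43] read 'b'  n18⇒n2 (fail-walked)

Matches: [[0,4],[1,4],[2,4],[3,4],[5,4],[11,3],[17,1],[19,5],[20,4],[20,6],[23,4],[23,6],[24,4],[31,1],[32,5],[35,4],[36,2],[39,5]]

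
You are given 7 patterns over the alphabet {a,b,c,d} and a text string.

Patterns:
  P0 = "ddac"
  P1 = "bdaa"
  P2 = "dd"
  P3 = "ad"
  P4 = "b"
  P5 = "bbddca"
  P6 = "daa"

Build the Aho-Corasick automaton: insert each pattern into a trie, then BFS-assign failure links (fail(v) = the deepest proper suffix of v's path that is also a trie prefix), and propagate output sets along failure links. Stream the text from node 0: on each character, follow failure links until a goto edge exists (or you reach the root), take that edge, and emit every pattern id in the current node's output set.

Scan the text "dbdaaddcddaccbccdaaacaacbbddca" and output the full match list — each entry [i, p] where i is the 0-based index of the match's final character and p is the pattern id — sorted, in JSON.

Build automaton:
Trie nodes:
  0='ε' goto a→9 b→5 d→1
  1='d' goto a→16 d→2
  2='dd' goto a→3  [P2 ends]
  3='dda' goto c→4
  4='ddac' goto ·  [P0 ends]
  5='b' goto b→11 d→6  [P4 ends]
  6='bd' goto a→7
  7='bda' goto a→8
  8='bdaa' goto ·  [P1 ends]
  9='a' goto d→10
  10='ad' goto ·  [P3 ends]
  11='bb' goto d→12
  12='bbd' goto d→13
  13='bbdd' goto c→14
  14='bbddc' goto a→15
  15='bbddca' goto ·  [P5 ends]
  16='da' goto a→17
  17='daa' goto ·  [P6 ends]

BFS fail/out derivation:
  fail(1) 'd': from fail(0)=0 chase 'd': 0 ⇒ 0;  out=∅∪out(0)=∅
  fail(5) 'b': from fail(0)=0 chase 'b': 0 ⇒ 0;  out={4}∪out(0)={4}
  fail(9) 'a': from fail(0)=0 chase 'a': 0 ⇒ 0;  out=∅∪out(0)=∅
  fail(2) 'dd': from fail(1)=0 chase 'd': 0 ⇒ 1;  out={2}∪out(1)={2}
  fail(6) 'bd': from fail(5)=0 chase 'd': 0 ⇒ 1;  out=∅∪out(1)=∅
  fail(10) 'ad': from fail(9)=0 chase 'd': 0 ⇒ 1;  out={3}∪out(1)={3}
  fail(11) 'bb': from fail(5)=0 chase 'b': 0 ⇒ 5;  out=∅∪out(5)={4}
  fail(16) 'da': from fail(1)=0 chase 'a': 0 ⇒ 9;  out=∅∪out(9)=∅
  fail(3) 'dda': from fail(2)=1 chase 'a': 1 ⇒ 16;  out=∅∪out(16)=∅
  fail(7) 'bda': from fail(6)=1 chase 'a': 1 ⇒ 16;  out=∅∪out(16)=∅
  fail(12) 'bbd': from fail(11)=5 chase 'd': 5 ⇒ 6;  out=∅∪out(6)=∅
  fail(17) 'daa': from fail(16)=9 chase 'a': 9→0 ⇒ 9;  out={6}∪out(9)={6}
  fail(4) 'ddac': from fail(3)=16 chase 'c': 16→9→0 ⇒ 0;  out={0}∪out(0)={0}
  fail(8) 'bdaa': from fail(7)=16 chase 'a': 16 ⇒ 17;  out={1}∪out(17)={1,6}
  fail(13) 'bbdd': from fail(12)=6 chase 'd': 6→1 ⇒ 2;  out=∅∪out(2)={2}
  fail(14) 'bbddc': from fail(13)=2 chase 'c': 2→1→0 ⇒ 0;  out=∅∪out(0)=∅
  fail(15) 'bbddca': from fail(14)=0 chase 'a': 0 ⇒ 9;  out={5}∪out(9)={5}

Run:
i=0 'd': node 0→1
i=1 'b': node 1→5 ·f  ** P4@[1:1]
i=2 'd': node 5→6
i=3 'a': node 6→7
i=4 'a': node 7→8  ** P1@[1:4],P6@[2:4]
i=5 'd': node 8→10 ·f  ** P3@[4:5]
i=6 'd': node 10→2 ·f  ** P2@[5:6]
i=7 'c': node 2→0 ·f
i=8 'd': node 0→1
i=9 'd': node 1→2  ** P2@[8:9]
i=10 'a': node 2→3
i=11 'c': node 3→4  ** P0@[8:11]
i=12 'c': node 4→0 ·f
i=13 'b': node 0→5  ** P4@[13:13]
i=14 'c': node 5→0 ·f
i=15 'c': node 0→0
i=16 'd': node 0→1
i=17 'a': node 1→16
i=18 'a': node 16→17  ** P6@[16:18]
i=19 'a': node 17→9 ·f
i=20 'c': node 9→0 ·f
i=21 'a': node 0→9
i=22 'a': node 9→9 ·f
i=23 'c': node 9→0 ·f
i=24 'b': node 0→5  ** P4@[24:24]
i=25 'b': node 5→11  ** P4@[25:25]
i=26 'd': node 11→12
i=27 'd': node 12→13  ** P2@[26:27]
i=28 'c': node 13→14
i=29 'a': node 14→15  ** P5@[24:29]

Result: [[1,4],[4,1],[4,6],[5,3],[6,2],[9,2],[11,0],[13,4],[18,6],[24,4],[25,4],[27,2],[29,5]]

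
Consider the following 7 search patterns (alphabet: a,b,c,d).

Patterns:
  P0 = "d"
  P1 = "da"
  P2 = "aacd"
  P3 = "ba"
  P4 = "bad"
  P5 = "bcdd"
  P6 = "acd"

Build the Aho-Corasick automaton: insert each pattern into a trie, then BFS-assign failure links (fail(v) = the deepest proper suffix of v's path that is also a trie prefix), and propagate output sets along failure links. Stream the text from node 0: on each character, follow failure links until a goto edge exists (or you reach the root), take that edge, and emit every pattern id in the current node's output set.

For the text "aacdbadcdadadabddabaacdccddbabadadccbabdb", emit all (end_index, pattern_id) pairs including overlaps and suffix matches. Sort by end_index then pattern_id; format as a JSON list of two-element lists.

Construct AC machine:
Trie nodes:
  0='ε' goto a→3 b→7 d→1
  1='d' goto a→2  [P0 ends]
  2='da' goto ·  [P1 ends]
  3='a' goto a→4 c→13
  4='aa' goto c→5
  5='aac' goto d→6
  6='aacd' goto ·  [P2 ends]
  7='b' goto a→8 c→10
  8='ba' goto d→9  [P3 ends]
  9='bad' goto ·  [P4 ends]
  10='bc' goto d→11
  11='bcd' goto d→12
  12='bcdd' goto ·  [P5 ends]
  13='ac' goto d→14
  14='acd' goto ·  [P6 ends]

Failure links (BFS by depth):
  n1('d'): parent n0 fail=0; on 'd' 0 → fail=0;  out {0}∪∅={0}
  n3('a'): parent n0 fail=0; on 'a' 0 → fail=0;  out ∅∪∅=∅
  n7('b'): parent n0 fail=0; on 'b' 0 → fail=0;  out ∅∪∅=∅
  n2('da'): parent n1 fail=0; on 'a' 0 → fail=3;  out {1}∪∅={1}
  n4('aa'): parent n3 fail=0; on 'a' 0 → fail=3;  out ∅∪∅=∅
  n8('ba'): parent n7 fail=0; on 'a' 0 → fail=3;  out {3}∪∅={3}
  n10('bc'): parent n7 fail=0; on 'c' 0 → fail=0;  out ∅∪∅=∅
  n13('ac'): parent n3 fail=0; on 'c' 0 → fail=0;  out ∅∪∅=∅
  n5('aac'): parent n4 fail=3; on 'c' 3 → fail=13;  out ∅∪∅=∅
  n9('bad'): parent n8 fail=3; on 'd' 3→0 → fail=1;  out {4}∪{0}={0,4}
  n11('bcd'): parent n10 fail=0; on 'd' 0 → fail=1;  out ∅∪{0}={0}
  n14('acd'): parent n13 fail=0; on 'd' 0 → fail=1;  out {6}∪{0}={0,6}
  n6('aacd'): parent n5 fail=13; on 'd' 13 → fail=14;  out {2}∪{0,6}={0,2,6}
  n12('bcdd'): parent n11 fail=1; on 'd' 1→0 → fail=1;  out {5}∪{0}={0,5}

Scan:
[0] read 'a'  n0⇒n3
[1] read 'a'  n3⇒n4
[2] read 'c'  n4⇒n5
[3] read 'd'  n5⇒n6  ** P0@[3:3],P2@[0:3],P6@[1:3]
[4] read 'b'  n6⇒n7 (fail-walked)
[5] read 'a'  n7⇒n8  ** P3@[4:5]
[6] read 'd'  n8⇒n9  ** P0@[6:6],P4@[4:6]
[7] read 'c'  n9⇒n0 (fail-walked)
[8] read 'd'  n0⇒n1  ** P0@[8:8]
[9] read 'a'  n1⇒n2  ** P1@[8:9]
[10] read 'd'  n2⇒n1 (fail-walked)  ** P0@[10:10]
[11] read 'a'  n1⇒n2  ** P1@[10:11]
[12] read 'd'  n2⇒n1 (fail-walked)  ** P0@[12:12]
[13] read 'a'  n1⇒n2  ** P1@[12:13]
[14] read 'b'  n2⇒n7 (fail-walked)
[15] read 'd'  n7⇒n1 (fail-walked)  ** P0@[15:15]
[16] read 'd'  n1⇒n1 (fail-walked)  ** P0@[16:16]
[17] read 'a'  n1⇒n2  ** P1@[16:17]
[18] read 'b'  n2⇒n7 (fail-walked)
[19] read 'a'  n7⇒n8  ** P3@[18:19]
[20] read 'a'  n8⇒n4 (fail-walked)
[21] read 'c'  n4⇒n5
[22] read 'd'  n5⇒n6  ** P0@[22:22],P2@[19:22],P6@[20:22]
[23] read 'c'  n6⇒n0 (fail-walked)
[24] read 'c'  n0⇒n0
[25] read 'd'  n0⇒n1  ** P0@[25:25]
[26] read 'd'  n1⇒n1 (fail-walked)  ** P0@[26:26]
[27] read 'b'  n1⇒n7 (fail-walked)
[28] read 'a'  n7⇒n8  ** P3@[27:28]
[29] read 'b'  n8⇒n7 (fail-walked)
[30] read 'a'  n7⇒n8  ** P3@[29:30]
[31] read 'd'  n8⇒n9  ** P0@[31:31],P4@[29:31]
[32] read 'a'  n9⇒n2 (fail-walked)  ** P1@[31:32]
[33] read 'd'  n2⇒n1 (fail-walked)  ** P0@[33:33]
[34] read 'c'  n1⇒n0 (fail-walked)
[35] read 'c'  n0⇒n0
[36] read 'b'  n0⇒n7
[37] read 'a'  n7⇒n8  ** P3@[36:37]
[38] read 'b'  n8⇒n7 (fail-walked)
[39] read 'd'  n7⇒n1 (fail-walked)  ** P0@[39:39]
[40] read 'b'  n1⇒n7 (fail-walked)

Matches: [[3,0],[3,2],[3,6],[5,3],[6,0],[6,4],[8,0],[9,1],[10,0],[11,1],[12,0],[13,1],[15,0],[16,0],[17,1],[19,3],[22,0],[22,2],[22,6],[25,0],[26,0],[28,3],[30,3],[31,0],[31,4],[32,1],[33,0],[37,3],[39,0]]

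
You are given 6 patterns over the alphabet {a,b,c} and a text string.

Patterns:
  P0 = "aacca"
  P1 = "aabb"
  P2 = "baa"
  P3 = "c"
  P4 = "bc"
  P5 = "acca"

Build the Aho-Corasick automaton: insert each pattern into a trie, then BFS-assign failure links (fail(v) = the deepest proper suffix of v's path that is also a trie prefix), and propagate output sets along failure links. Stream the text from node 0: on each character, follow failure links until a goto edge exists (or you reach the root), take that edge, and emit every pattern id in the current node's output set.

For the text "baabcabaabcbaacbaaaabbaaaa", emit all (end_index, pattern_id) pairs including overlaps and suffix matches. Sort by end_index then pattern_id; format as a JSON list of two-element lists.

Build:
Trie (insert patterns):
  0='ε' goto a→1 b→8 c→11
  1='a' goto a→2 c→13
  2='aa' goto b→6 c→3
  3='aac' goto c→4
  4='aacc' goto a→5
  5='aacca' goto ·  ←P0
  6='aab' goto b→7
  7='aabb' goto ·  ←P1
  8='b' goto a→9 c→12
  9='ba' goto a→10
  10='baa' goto ·  ←P2
  11='c' goto ·  ←P3
  12='bc' goto ·  ←P4
  13='ac' goto c→14
  14='acc' goto a→15
  15='acca' goto ·  ←P5

BFS fail/out derivation:
  n1('a'): parent n0 fail=0; on 'a' 0 → fail=0;  out ∅∪∅=∅
  n8('b'): parent n0 fail=0; on 'b' 0 → fail=0;  out ∅∪∅=∅
  n11('c'): parent n0 fail=0; on 'c' 0 → fail=0;  out {3}∪∅={3}
  n2('aa'): parent n1 fail=0; on 'a' 0 → fail=1;  out ∅∪∅=∅
  n9('ba'): parent n8 fail=0; on 'a' 0 → fail=1;  out ∅∪∅=∅
  n12('bc'): parent n8 fail=0; on 'c' 0 → fail=11;  out {4}∪{3}={3,4}
  n13('ac'): parent n1 fail=0; on 'c' 0 → fail=11;  out ∅∪{3}={3}
  n3('aac'): parent n2 fail=1; on 'c' 1 → fail=13;  out ∅∪{3}={3}
  n6('aab'): parent n2 fail=1; on 'b' 1→0 → fail=8;  out ∅∪∅=∅
  n10('baa'): parent n9 fail=1; on 'a' 1 → fail=2;  out {2}∪∅={2}
  n14('acc'): parent n13 fail=11; on 'c' 11→0 → fail=11;  out ∅∪{3}={3}
  n4('aacc'): parent n3 fail=13; on 'c' 13 → fail=14;  out ∅∪{3}={3}
  n7('aabb'): parent n6 fail=8; on 'b' 8→0 → fail=8;  out {1}∪∅={1}
  n15('acca'): parent n14 fail=11; on 'a' 11→0 → fail=1;  out {5}∪∅={5}
  n5('aacca'): parent n4 fail=14; on 'a' 14 → fail=15;  out {0}∪{5}={0,5}

Scan:
pos 0 'b': at 8
pos 1 'a': at 9
pos 2 'a': at 10  emit P2@[0:2]
pos 3 'b': at 6 (fail-walked)
pos 4 'c': at 12 (fail-walked)  emit P3@[4:4],P4@[3:4]
pos 5 'a': at 1 (fail-walked)
pos 6 'b': at 8 (fail-walked)
pos 7 'a': at 9
pos 8 'a': at 10  emit P2@[6:8]
pos 9 'b': at 6 (fail-walked)
pos 10 'c': at 12 (fail-walked)  emit P3@[10:10],P4@[9:10]
pos 11 'b': at 8 (fail-walked)
pos 12 'a': at 9
pos 13 'a': at 10  emit P2@[11:13]
pos 14 'c': at 3 (fail-walked)  emit P3@[14:14]
pos 15 'b': at 8 (fail-walked)
pos 16 'a': at 9
pos 17 'a': at 10  emit P2@[15:17]
pos 18 'a': at 2 (fail-walked)
pos 19 'a': at 2 (fail-walked)
pos 20 'b': at 6
pos 21 'b': at 7  emit P1@[18:21]
pos 22 'a': at 9 (fail-walked)
pos 23 'a': at 10  emit P2@[21:23]
pos 24 'a': at 2 (fail-walked)
pos 25 'a': at 2 (fail-walked)

All matches (sorted): [[2,2],[4,3],[4,4],[8,2],[10,3],[10,4],[13,2],[14,3],[17,2],[21,1],[23,2]]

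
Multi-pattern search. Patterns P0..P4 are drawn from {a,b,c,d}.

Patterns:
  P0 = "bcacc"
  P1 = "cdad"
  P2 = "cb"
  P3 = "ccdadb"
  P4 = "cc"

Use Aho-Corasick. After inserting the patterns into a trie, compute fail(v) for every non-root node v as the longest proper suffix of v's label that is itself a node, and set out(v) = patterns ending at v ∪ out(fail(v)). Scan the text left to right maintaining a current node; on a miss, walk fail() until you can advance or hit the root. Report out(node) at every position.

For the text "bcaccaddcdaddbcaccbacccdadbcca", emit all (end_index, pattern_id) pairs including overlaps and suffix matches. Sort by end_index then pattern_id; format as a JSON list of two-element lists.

Construct AC machine:
Trie nodes:
  n0 'ε': b→1 c→6
  n1 'b': c→2
  n2 'bc': a→3
  n3 'bca': c→4
  n4 'bcac': c→5
  n5 'bcacc': ·  ←P0
  n6 'c': b→10 c→11 d→7
  n7 'cd': a→8
  n8 'cda': d→9
  n9 'cdad': ·  ←P1
  n10 'cb': ·  ←P2
  n11 'cc': d→12  ←P4
  n12 'ccd': a→13
  n13 'ccda': d→14
  n14 'ccdad': b→15
  n15 'ccdadb': ·  ←P3

BFS fail/out derivation:
  fail(1) 'b': from fail(0)=0 chase 'b': 0 ⇒ 0;  out=∅∪out(0)=∅
  fail(6) 'c': from fail(0)=0 chase 'c': 0 ⇒ 0;  out=∅∪out(0)=∅
  fail(2) 'bc': from fail(1)=0 chase 'c': 0 ⇒ 6;  out=∅∪out(6)=∅
  fail(7) 'cd': from fail(6)=0 chase 'd': 0 ⇒ 0;  out=∅∪out(0)=∅
  fail(10) 'cb': from fail(6)=0 chase 'b': 0 ⇒ 1;  out={2}∪out(1)={2}
  fail(11) 'cc': from fail(6)=0 chase 'c': 0 ⇒ 6;  out={4}∪out(6)={4}
  fail(3) 'bca': from fail(2)=6 chase 'a': 6→0 ⇒ 0;  out=∅∪out(0)=∅
  fail(8) 'cda': from fail(7)=0 chase 'a': 0 ⇒ 0;  out=∅∪out(0)=∅
  fail(12) 'ccd': from fail(11)=6 chase 'd': 6 ⇒ 7;  out=∅∪out(7)=∅
  fail(4) 'bcac': from fail(3)=0 chase 'c': 0 ⇒ 6;  out=∅∪out(6)=∅
  fail(9) 'cdad': from fail(8)=0 chase 'd': 0 ⇒ 0;  out={1}∪out(0)={1}
  fail(13) 'ccda': from fail(12)=7 chase 'a': 7 ⇒ 8;  out=∅∪out(8)=∅
  fail(5) 'bcacc': from fail(4)=6 chase 'c': 6 ⇒ 11;  out={0}∪out(11)={0,4}
  fail(14) 'ccdad': from fail(13)=8 chase 'd': 8 ⇒ 9;  out=∅∪out(9)={1}
  fail(15) 'ccdadb': from fail(14)=9 chase 'b': 9→0 ⇒ 1;  out={3}∪out(1)={3}

Scan:
i=0 'b': node 0→1
i=1 'c': node 1→2
i=2 'a': node 2→3
i=3 'c': node 3→4
i=4 'c': node 4→5  emit P0@[0:4],P4@[3:4]
i=5 'a': node 5→0 (fail-walked)
i=6 'd': node 0→0
i=7 'd': node 0→0
i=8 'c': node 0→6
i=9 'd': node 6→7
i=10 'a': node 7→8
i=11 'd': node 8→9  emit P1@[8:11]
i=12 'd': node 9→0 (fail-walked)
i=13 'b': node 0→1
i=14 'c': node 1→2
i=15 'a': node 2→3
i=16 'c': node 3→4
i=17 'c': node 4→5  emit P0@[13:17],P4@[16:17]
i=18 'b': node 5→10 (fail-walked)  emit P2@[17:18]
i=19 'a': node 10→0 (fail-walked)
i=20 'c': node 0→6
i=21 'c': node 6→11  emit P4@[20:21]
i=22 'c': node 11→11 (fail-walked)  emit P4@[21:22]
i=23 'd': node 11→12
i=24 'a': node 12→13
i=25 'd': node 13→14  emit P1@[22:25]
i=26 'b': node 14→15  emit P3@[21:26]
i=27 'c': node 15→2 (fail-walked)
i=28 'c': node 2→11 (fail-walked)  emit P4@[27:28]
i=29 'a': node 11→0 (fail-walked)

Matches: [[4,0],[4,4],[11,1],[17,0],[17,4],[18,2],[21,4],[22,4],[25,1],[26,3],[28,4]]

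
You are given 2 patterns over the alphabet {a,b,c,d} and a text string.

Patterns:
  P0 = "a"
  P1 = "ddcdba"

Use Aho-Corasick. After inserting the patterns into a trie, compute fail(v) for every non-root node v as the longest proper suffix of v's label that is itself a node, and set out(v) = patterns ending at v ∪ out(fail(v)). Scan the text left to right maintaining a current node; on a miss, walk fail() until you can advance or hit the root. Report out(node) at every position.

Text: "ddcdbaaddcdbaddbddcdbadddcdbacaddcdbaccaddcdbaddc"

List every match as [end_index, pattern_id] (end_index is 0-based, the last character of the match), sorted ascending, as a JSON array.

Construct AC machine:
Trie nodes:
  0='ε' goto a→1 d→2
  1='a' goto ·  ←P0
  2='d' goto d→3
  3='dd' goto c→4
  4='ddc' goto d→5
  5='ddcd' goto b→6
  6='ddcdb' goto a→7
  7='ddcdba' goto ·  ←P1

BFS fail/out derivation:
  n1('a'): parent n0 fail=0; on 'a' 0 → fail=0;  out {0}∪∅={0}
  n2('d'): parent n0 fail=0; on 'd' 0 → fail=0;  out ∅∪∅=∅
  n3('dd'): parent n2 fail=0; on 'd' 0 → fail=2;  out ∅∪∅=∅
  n4('ddc'): parent n3 fail=2; on 'c' 2→0 → fail=0;  out ∅∪∅=∅
  n5('ddcd'): parent n4 fail=0; on 'd' 0 → fail=2;  out ∅∪∅=∅
  n6('ddcdb'): parent n5 fail=2; on 'b' 2→0 → fail=0;  out ∅∪∅=∅
  n7('ddcdba'): parent n6 fail=0; on 'a' 0 → fail=1;  out {1}∪{0}={0,1}

Scan:
i=0 'd': node 0→2
i=1 'd': node 2→3
i=2 'c': node 3→4
i=3 'd': node 4→5
i=4 'b': node 5→6
i=5 'a': node 6→7  emit P0@[5:5],P1@[0:5]
i=6 'a': node 7→1 (via fail)  emit P0@[6:6]
i=7 'd': node 1→2 (via fail)
i=8 'd': node 2→3
i=9 'c': node 3→4
i=10 'd': node 4→5
i=11 'b': node 5→6
i=12 'a': node 6→7  emit P0@[12:12],P1@[7:12]
i=13 'd': node 7→2 (via fail)
i=14 'd': node 2→3
i=15 'b': node 3→0 (via fail)
i=16 'd': node 0→2
i=17 'd': node 2→3
i=18 'c': node 3→4
i=19 'd': node 4→5
i=20 'b': node 5→6
i=21 'a': node 6→7  emit P0@[21:21],P1@[16:21]
i=22 'd': node 7→2 (via fail)
i=23 'd': node 2→3
i=24 'd': node 3→3 (via fail)
i=25 'c': node 3→4
i=26 'd': node 4→5
i=27 'b': node 5→6
i=28 'a': node 6→7  emit P0@[28:28],P1@[23:28]
i=29 'c': node 7→0 (via fail)
i=30 'a': node 0→1  emit P0@[30:30]
i=31 'd': node 1→2 (via fail)
i=32 'd': node 2→3
i=33 'c': node 3→4
i=34 'd': node 4→5
i=35 'b': node 5→6
i=36 'a': node 6→7  emit P0@[36:36],P1@[31:36]
i=37 'c': node 7→0 (via fail)
i=38 'c': node 0→0
i=39 'a': node 0→1  emit P0@[39:39]
i=40 'd': node 1→2 (via fail)
i=41 'd': node 2→3
i=42 'c': node 3→4
i=43 'd': node 4→5
i=44 'b': node 5→6
i=45 'a': node 6→7  emit P0@[45:45],P1@[40:45]
i=46 'd': node 7→2 (via fail)
i=47 'd': node 2→3
i=48 'c': node 3→4

Result: [[5,0],[5,1],[6,0],[12,0],[12,1],[21,0],[21,1],[28,0],[28,1],[30,0],[36,0],[36,1],[39,0],[45,0],[45,1]]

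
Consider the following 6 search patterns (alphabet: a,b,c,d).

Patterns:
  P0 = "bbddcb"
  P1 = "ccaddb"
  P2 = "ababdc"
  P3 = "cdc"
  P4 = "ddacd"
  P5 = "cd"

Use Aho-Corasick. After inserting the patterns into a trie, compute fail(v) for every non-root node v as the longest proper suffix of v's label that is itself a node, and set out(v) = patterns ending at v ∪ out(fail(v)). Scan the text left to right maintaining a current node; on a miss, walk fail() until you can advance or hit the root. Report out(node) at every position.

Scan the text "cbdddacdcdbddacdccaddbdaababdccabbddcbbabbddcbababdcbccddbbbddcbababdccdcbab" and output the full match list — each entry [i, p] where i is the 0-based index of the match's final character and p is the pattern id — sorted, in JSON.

Build automaton:
Trie nodes:
  n0 'ε': a→13 b→1 c→7 d→21
  n1 'b': b→2
  n2 'bb': d→3
  n3 'bbd': d→4
  n4 'bbdd': c→5
  n5 'bbddc': b→6
  n6 'bbddcb': ·  [P0 ends]
  n7 'c': c→8 d→19
  n8 'cc': a→9
  n9 'cca': d→10
  n10 'ccad': d→11
  n11 'ccadd': b→12
  n12 'ccaddb': ·  [P1 ends]
  n13 'a': b→14
  n14 'ab': a→15
  n15 'aba': b→16
  n16 'abab': d→17
  n17 'ababd': c→18
  n18 'ababdc': ·  [P2 ends]
  n19 'cd': c→20  [P5 ends]
  n20 'cdc': ·  [P3 ends]
  n21 'd': d→22
  n22 'dd': a→23
  n23 'dda': c→24
  n24 'ddac': d→25
  n25 'ddacd': ·  [P4 ends]

BFS fail/out derivation:
  fail(1) 'b': from fail(0)=0 chase 'b': 0 ⇒ 0;  out=∅∪out(0)=∅
  fail(7) 'c': from fail(0)=0 chase 'c': 0 ⇒ 0;  out=∅∪out(0)=∅
  fail(13) 'a': from fail(0)=0 chase 'a': 0 ⇒ 0;  out=∅∪out(0)=∅
  fail(21) 'd': from fail(0)=0 chase 'd': 0 ⇒ 0;  out=∅∪out(0)=∅
  fail(2) 'bb': from fail(1)=0 chase 'b': 0 ⇒ 1;  out=∅∪out(1)=∅
  fail(8) 'cc': from fail(7)=0 chase 'c': 0 ⇒ 7;  out=∅∪out(7)=∅
  fail(14) 'ab': from fail(13)=0 chase 'b': 0 ⇒ 1;  out=∅∪out(1)=∅
  fail(19) 'cd': from fail(7)=0 chase 'd': 0 ⇒ 21;  out={5}∪out(21)={5}
  fail(22) 'dd': from fail(21)=0 chase 'd': 0 ⇒ 21;  out=∅∪out(21)=∅
  fail(3) 'bbd': from fail(2)=1 chase 'd': 1→0 ⇒ 21;  out=∅∪out(21)=∅
  fail(9) 'cca': from fail(8)=7 chase 'a': 7→0 ⇒ 13;  out=∅∪out(13)=∅
  fail(15) 'aba': from fail(14)=1 chase 'a': 1→0 ⇒ 13;  out=∅∪out(13)=∅
  fail(20) 'cdc': from fail(19)=21 chase 'c': 21→0 ⇒ 7;  out={3}∪out(7)={3}
  fail(23) 'dda': from fail(22)=21 chase 'a': 21→0 ⇒ 13;  out=∅∪out(13)=∅
  fail(4) 'bbdd': from fail(3)=21 chase 'd': 21 ⇒ 22;  out=∅∪out(22)=∅
  fail(10) 'ccad': from fail(9)=13 chase 'd': 13→0 ⇒ 21;  out=∅∪out(21)=∅
  fail(16) 'abab': from fail(15)=13 chase 'b': 13 ⇒ 14;  out=∅∪out(14)=∅
  fail(24) 'ddac': from fail(23)=13 chase 'c': 13→0 ⇒ 7;  out=∅∪out(7)=∅
  fail(5) 'bbddc': from fail(4)=22 chase 'c': 22→21→0 ⇒ 7;  out=∅∪out(7)=∅
  fail(11) 'ccadd': from fail(10)=21 chase 'd': 21 ⇒ 22;  out=∅∪out(22)=∅
  fail(17) 'ababd': from fail(16)=14 chase 'd': 14→1→0 ⇒ 21;  out=∅∪out(21)=∅
  fail(25) 'ddacd': from fail(24)=7 chase 'd': 7 ⇒ 19;  out={4}∪out(19)={4,5}
  fail(6) 'bbddcb': from fail(5)=7 chase 'b': 7→0 ⇒ 1;  out={0}∪out(1)={0}
  fail(12) 'ccaddb': from fail(11)=22 chase 'b': 22→21→0 ⇒ 1;  out={1}∪out(1)={1}
  fail(18) 'ababdc': from fail(17)=21 chase 'c': 21→0 ⇒ 7;  out={2}∪out(7)={2}

Scan:
pos 0 'c': at 7
pos 1 'b': at 1 (via fail)
pos 2 'd': at 21 (via fail)
pos 3 'd': at 22
pos 4 'd': at 22 (via fail)
pos 5 'a': at 23
pos 6 'c': at 24
pos 7 'd': at 25  → match P4@[3:7],P5@[6:7]
pos 8 'c': at 20 (via fail)  → match P3@[6:8]
pos 9 'd': at 19 (via fail)  → match P5@[8:9]
pos 10 'b': at 1 (via fail)
pos 11 'd': at 21 (via fail)
pos 12 'd': at 22
pos 13 'a': at 23
pos 14 'c': at 24
pos 15 'd': at 25  → match P4@[11:15],P5@[14:15]
pos 16 'c': at 20 (via fail)  → match P3@[14:16]
pos 17 'c': at 8 (via fail)
pos 18 'a': at 9
pos 19 'd': at 10
pos 20 'd': at 11
pos 21 'b': at 12  → match P1@[16:21]
pos 22 'd': at 21 (via fail)
pos 23 'a': at 13 (via fail)
pos 24 'a': at 13 (via fail)
pos 25 'b': at 14
pos 26 'a': at 15
pos 27 'b': at 16
pos 28 'd': at 17
pos 29 'c': at 18  → match P2@[24:29]
pos 30 'c': at 8 (via fail)
pos 31 'a': at 9
pos 32 'b': at 14 (via fail)
pos 33 'b': at 2 (via fail)
pos 34 'd': at 3
pos 35 'd': at 4
pos 36 'c': at 5
pos 37 'b': at 6  → match P0@[32:37]
pos 38 'b': at 2 (via fail)
pos 39 'a': at 13 (via fail)
pos 40 'b': at 14
pos 41 'b': at 2 (via fail)
pos 42 'd': at 3
pos 43 'd': at 4
pos 44 'c': at 5
pos 45 'b': at 6  → match P0@[40:45]
pos 46 'a': at 13 (via fail)
pos 47 'b': at 14
pos 48 'a': at 15
pos 49 'b': at 16
pos 50 'd': at 17
pos 51 'c': at 18  → match P2@[46:51]
pos 52 'b': at 1 (via fail)
pos 53 'c': at 7 (via fail)
pos 54 'c': at 8
pos 55 'd': at 19 (via fail)  → match P5@[54:55]
pos 56 'd': at 22 (via fail)
pos 57 'b': at 1 (via fail)
pos 58 'b': at 2
pos 59 'b': at 2 (via fail)
pos 60 'd': at 3
pos 61 'd': at 4
pos 62 'c': at 5
pos 63 'b': at 6  → match P0@[58:63]
pos 64 'a': at 13 (via fail)
pos 65 'b': at 14
pos 66 'a': at 15
pos 67 'b': at 16
pos 68 'd': at 17
pos 69 'c': at 18  → match P2@[64:69]
pos 70 'c': at 8 (via fail)
pos 71 'd': at 19 (via fail)  → match P5@[70:71]
pos 72 'c': at 20  → match P3@[70:72]
pos 73 'b': at 1 (via fail)
pos 74 'a': at 13 (via fail)
pos 75 'b': at 14

Result: [[7,4],[7,5],[8,3],[9,5],[15,4],[15,5],[16,3],[21,1],[29,2],[37,0],[45,0],[51,2],[55,5],[63,0],[69,2],[71,5],[72,3]]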